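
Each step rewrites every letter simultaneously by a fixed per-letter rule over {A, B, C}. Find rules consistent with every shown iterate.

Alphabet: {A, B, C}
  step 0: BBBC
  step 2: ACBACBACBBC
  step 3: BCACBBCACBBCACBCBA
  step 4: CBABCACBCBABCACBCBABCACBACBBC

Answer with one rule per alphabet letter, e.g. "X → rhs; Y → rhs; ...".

A->BC, B->CB, C->A

  step 3 ⇒ step 4: BCACBBCACBBCACBCBA ⇒ CB·A·BC·A·CB·CB·A·BC·A·CB·CB·A·BC·A·CB·A·CB·BC
    A ↦ BC
    B ↦ CB
    C ↦ A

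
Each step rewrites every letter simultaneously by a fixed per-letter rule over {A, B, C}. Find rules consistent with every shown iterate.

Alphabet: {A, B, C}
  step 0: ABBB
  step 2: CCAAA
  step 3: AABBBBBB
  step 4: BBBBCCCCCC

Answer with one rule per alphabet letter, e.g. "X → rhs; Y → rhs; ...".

  step 3 ⇒ step 4: AABBBBBB ⇒ BB·BB·C·C·C·C·C·C
    A ↦ BB
    B ↦ C
  step 2 ⇒ step 3: CCAAA ⇒ A·A·BB·BB·BB
    C ↦ A

A->BB, B->C, C->A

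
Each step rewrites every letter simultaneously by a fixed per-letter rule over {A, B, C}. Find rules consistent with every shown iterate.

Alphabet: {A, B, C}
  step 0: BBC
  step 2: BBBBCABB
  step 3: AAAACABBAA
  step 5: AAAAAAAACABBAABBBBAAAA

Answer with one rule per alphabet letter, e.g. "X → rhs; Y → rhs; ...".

  step 2 ⇒ step 3: BBBBCABB ⇒ A·A·A·A·CA·BB·A·A
    A ↦ BB
    B ↦ A
    C ↦ CA

A->BB, B->A, C->CA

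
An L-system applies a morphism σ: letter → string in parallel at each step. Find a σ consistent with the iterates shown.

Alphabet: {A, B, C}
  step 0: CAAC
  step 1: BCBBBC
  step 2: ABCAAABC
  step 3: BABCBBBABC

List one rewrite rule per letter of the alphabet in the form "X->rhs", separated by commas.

  step 2 ⇒ step 3: ABCAAABC ⇒ B·A·BC·B·B·B·A·BC
    A ↦ B
    B ↦ A
    C ↦ BC

A->B, B->A, C->BC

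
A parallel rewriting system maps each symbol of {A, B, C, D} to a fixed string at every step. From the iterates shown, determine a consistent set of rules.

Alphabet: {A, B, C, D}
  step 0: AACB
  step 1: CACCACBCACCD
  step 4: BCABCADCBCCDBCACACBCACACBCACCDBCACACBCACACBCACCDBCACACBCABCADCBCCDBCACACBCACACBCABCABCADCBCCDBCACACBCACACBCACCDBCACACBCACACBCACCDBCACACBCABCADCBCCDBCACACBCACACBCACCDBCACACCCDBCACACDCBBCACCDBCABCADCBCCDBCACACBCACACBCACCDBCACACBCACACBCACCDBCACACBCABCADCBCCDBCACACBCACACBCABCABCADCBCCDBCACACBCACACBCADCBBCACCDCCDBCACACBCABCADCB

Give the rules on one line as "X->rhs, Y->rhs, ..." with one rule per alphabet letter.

  step 0 ⇒ step 1: AACB ⇒ CAC·CAC·BCA·CCD
    A ↦ CAC
    B ↦ CCD
    C ↦ BCA
    D ↦ DCB  (constrained at step 1)

A->CAC, B->CCD, C->BCA, D->DCB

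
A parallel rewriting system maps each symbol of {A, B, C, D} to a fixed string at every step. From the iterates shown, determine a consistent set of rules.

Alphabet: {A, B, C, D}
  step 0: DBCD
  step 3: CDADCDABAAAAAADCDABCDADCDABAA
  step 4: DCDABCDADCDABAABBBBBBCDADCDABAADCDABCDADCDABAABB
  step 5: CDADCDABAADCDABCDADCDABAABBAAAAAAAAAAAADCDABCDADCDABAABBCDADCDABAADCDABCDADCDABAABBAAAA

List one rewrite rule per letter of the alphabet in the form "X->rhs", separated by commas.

  step 4 ⇒ step 5: DCDABCDADCDABAABBBBBBCDADCDABAADCDABCDADCDABAABB ⇒ CDA·D·CDA·B·AA·D·CDA·B·CDA·D·CDA·B·AA·B·B·AA·AA·AA·AA·AA·AA·D·CDA·B·CDA·D·CDA·B·AA·B·B·CDA·D·CDA·B·AA·D·CDA·B·CDA·D·CDA·B·AA·B·B·AA·AA
    A ↦ B
    B ↦ AA
    C ↦ D
    D ↦ CDA

A->B, B->AA, C->D, D->CDA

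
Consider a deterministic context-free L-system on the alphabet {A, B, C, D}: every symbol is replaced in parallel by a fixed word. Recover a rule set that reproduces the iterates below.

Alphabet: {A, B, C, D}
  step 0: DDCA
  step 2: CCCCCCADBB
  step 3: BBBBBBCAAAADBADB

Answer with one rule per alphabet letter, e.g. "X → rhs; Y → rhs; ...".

A->C, B->ADB, C->B, D->AAA

  step 2 ⇒ step 3: CCCCCCADBB ⇒ B·B·B·B·B·B·C·AAA·ADB·ADB
    A ↦ C
    B ↦ ADB
    C ↦ B
    D ↦ AAA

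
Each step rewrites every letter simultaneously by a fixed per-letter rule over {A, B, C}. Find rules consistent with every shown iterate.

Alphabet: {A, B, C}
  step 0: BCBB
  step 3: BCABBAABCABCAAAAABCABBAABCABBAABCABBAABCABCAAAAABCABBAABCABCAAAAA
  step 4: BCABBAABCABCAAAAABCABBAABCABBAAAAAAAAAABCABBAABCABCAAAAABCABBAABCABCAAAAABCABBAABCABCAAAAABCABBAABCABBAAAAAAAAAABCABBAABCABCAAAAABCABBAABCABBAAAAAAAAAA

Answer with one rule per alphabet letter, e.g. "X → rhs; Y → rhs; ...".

A->AA, B->BCA, C->BB

  step 3 ⇒ step 4: BCABBAABCABCAAAAABCABBAABCABBAABCABBAABCABCAAAAABCABBAABCABCAAAAA ⇒ BCA·BB·AA·BCA·BCA·AA·AA·BCA·BB·AA·BCA·BB·AA·AA·AA·AA·AA·BCA·BB·AA·BCA·BCA·AA·AA·BCA·BB·AA·BCA·BCA·AA·AA·BCA·BB·AA·BCA·BCA·AA·AA·BCA·BB·AA·BCA·BB·AA·AA·AA·AA·AA·BCA·BB·AA·BCA·BCA·AA·AA·BCA·BB·AA·BCA·BB·AA·AA·AA·AA·AA
    A ↦ AA
    B ↦ BCA
    C ↦ BB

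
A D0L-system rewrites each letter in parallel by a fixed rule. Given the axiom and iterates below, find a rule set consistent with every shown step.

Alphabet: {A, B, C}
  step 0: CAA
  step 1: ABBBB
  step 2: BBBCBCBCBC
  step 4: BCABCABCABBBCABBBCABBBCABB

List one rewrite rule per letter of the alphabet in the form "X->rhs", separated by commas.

A->BB, B->BC, C->A

  step 1 ⇒ step 2: ABBBB ⇒ BB·BC·BC·BC·BC
    A ↦ BB
    B ↦ BC
  step 0 ⇒ step 1: CAA ⇒ A·BB·BB
    C ↦ A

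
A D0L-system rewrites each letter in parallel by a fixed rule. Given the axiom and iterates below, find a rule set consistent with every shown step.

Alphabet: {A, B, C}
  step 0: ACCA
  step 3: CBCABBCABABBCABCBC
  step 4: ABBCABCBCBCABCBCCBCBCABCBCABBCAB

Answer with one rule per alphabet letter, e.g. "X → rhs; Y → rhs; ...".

  step 3 ⇒ step 4: CBCABBCABABBCABCBC ⇒ AB·BC·AB·C·BC·BC·AB·C·BC·C·BC·BC·AB·C·BC·AB·BC·AB
    A ↦ C
    B ↦ BC
    C ↦ AB

A->C, B->BC, C->AB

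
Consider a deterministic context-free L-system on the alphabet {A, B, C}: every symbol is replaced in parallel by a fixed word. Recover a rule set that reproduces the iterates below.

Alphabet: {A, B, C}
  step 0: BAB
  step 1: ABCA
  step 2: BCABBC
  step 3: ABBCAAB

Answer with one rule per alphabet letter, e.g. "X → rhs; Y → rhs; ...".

A->BC, B->A, C->B

  step 2 ⇒ step 3: BCABBC ⇒ A·B·BC·A·A·B
    A ↦ BC
    B ↦ A
    C ↦ B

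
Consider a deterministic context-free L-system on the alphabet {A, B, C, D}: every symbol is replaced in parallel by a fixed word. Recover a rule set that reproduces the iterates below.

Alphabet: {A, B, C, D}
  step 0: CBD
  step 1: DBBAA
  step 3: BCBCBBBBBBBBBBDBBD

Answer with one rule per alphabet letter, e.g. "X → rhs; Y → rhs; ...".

A->BC, B->BB, C->D, D->AA

  step 0 ⇒ step 1: CBD ⇒ D·BB·AA
    B ↦ BB
    C ↦ D
    D ↦ AA
    A ↦ BC  (constrained at step 1)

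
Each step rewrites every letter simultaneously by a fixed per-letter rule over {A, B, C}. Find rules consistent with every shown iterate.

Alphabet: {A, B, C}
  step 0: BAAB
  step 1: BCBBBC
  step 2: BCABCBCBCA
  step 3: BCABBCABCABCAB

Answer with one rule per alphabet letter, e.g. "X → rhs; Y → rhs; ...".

  step 2 ⇒ step 3: BCABCBCBCA ⇒ BC·A·B·BC·A·BC·A·BC·A·B
    A ↦ B
    B ↦ BC
    C ↦ A

A->B, B->BC, C->A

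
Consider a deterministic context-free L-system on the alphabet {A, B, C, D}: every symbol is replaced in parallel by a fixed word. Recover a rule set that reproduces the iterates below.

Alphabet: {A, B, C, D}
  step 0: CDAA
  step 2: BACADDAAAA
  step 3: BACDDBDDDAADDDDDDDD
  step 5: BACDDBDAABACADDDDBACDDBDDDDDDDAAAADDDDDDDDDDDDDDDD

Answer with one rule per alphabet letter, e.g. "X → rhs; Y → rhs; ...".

  step 2 ⇒ step 3: BACADDAAAA ⇒ BAC·DD·BD·DD·A·A·DD·DD·DD·DD
    A ↦ DD
    B ↦ BAC
    C ↦ BD
    D ↦ A

A->DD, B->BAC, C->BD, D->A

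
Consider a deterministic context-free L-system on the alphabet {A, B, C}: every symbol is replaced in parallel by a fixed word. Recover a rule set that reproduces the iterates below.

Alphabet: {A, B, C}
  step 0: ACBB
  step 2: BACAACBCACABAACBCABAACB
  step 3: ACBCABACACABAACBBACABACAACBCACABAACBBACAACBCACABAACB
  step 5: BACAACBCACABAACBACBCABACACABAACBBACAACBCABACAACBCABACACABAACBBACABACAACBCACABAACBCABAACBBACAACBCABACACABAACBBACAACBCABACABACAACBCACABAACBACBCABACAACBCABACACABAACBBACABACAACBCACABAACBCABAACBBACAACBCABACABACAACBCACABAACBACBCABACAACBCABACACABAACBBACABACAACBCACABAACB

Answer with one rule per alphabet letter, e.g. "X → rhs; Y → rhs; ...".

A->CA, B->ACB, C->BA

  step 2 ⇒ step 3: BACAACBCACABAACBCABAACB ⇒ ACB·CA·BA·CA·CA·BA·ACB·BA·CA·BA·CA·ACB·CA·CA·BA·ACB·BA·CA·ACB·CA·CA·BA·ACB
    A ↦ CA
    B ↦ ACB
    C ↦ BA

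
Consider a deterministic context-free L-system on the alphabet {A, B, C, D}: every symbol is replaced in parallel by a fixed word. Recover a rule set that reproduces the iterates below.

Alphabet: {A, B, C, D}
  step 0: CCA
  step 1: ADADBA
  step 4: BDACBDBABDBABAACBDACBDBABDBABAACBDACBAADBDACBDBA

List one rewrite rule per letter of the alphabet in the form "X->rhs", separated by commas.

  step 0 ⇒ step 1: CCA ⇒ AD·AD·BA
    A ↦ BA
    C ↦ AD
    B ↦ BD  (constrained at step 1)
    D ↦ AC  (constrained at step 1)

A->BA, B->BD, C->AD, D->AC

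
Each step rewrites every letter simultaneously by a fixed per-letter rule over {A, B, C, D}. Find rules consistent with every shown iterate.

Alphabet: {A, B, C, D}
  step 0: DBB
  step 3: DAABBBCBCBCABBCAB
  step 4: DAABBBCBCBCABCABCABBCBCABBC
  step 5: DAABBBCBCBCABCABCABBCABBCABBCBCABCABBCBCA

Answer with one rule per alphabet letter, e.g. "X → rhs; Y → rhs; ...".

  step 4 ⇒ step 5: DAABBBCBCBCABCABCABBCBCABBC ⇒ DAA·B·B·BC·BC·BC·A·BC·A·BC·A·B·BC·A·B·BC·A·B·BC·BC·A·BC·A·B·BC·BC·A
    A ↦ B
    B ↦ BC
    C ↦ A
    D ↦ DAA

A->B, B->BC, C->A, D->DAA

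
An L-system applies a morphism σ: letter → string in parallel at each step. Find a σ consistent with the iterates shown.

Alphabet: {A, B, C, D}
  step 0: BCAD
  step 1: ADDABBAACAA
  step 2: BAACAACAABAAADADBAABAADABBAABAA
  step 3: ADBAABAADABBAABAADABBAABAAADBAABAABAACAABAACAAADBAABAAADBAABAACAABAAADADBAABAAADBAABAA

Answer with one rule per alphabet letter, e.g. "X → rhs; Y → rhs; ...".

  step 2 ⇒ step 3: BAACAACAABAAADADBAABAADABBAABAA ⇒ AD·BAA·BAA·DAB·BAA·BAA·DAB·BAA·BAA·AD·BAA·BAA·BAA·CAA·BAA·CAA·AD·BAA·BAA·AD·BAA·BAA·CAA·BAA·AD·AD·BAA·BAA·AD·BAA·BAA
    A ↦ BAA
    B ↦ AD
    C ↦ DAB
    D ↦ CAA

A->BAA, B->AD, C->DAB, D->CAA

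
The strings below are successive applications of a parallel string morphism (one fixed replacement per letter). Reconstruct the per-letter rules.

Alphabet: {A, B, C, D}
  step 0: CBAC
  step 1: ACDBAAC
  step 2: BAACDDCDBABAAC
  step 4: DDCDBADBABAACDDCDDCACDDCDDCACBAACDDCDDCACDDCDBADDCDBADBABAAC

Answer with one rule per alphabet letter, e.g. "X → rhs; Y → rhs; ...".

A->BA, B->D, C->AC, D->DDC

  step 1 ⇒ step 2: ACDBAAC ⇒ BA·AC·DDC·D·BA·BA·AC
    A ↦ BA
    B ↦ D
    C ↦ AC
    D ↦ DDC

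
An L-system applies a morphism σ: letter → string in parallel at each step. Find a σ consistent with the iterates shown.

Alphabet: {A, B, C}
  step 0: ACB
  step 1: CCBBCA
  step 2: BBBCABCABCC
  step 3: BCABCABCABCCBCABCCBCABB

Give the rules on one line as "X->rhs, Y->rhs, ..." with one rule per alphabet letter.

  step 2 ⇒ step 3: BBBCABCABCC ⇒ BCA·BCA·BCA·B·CC·BCA·B·CC·BCA·B·B
    A ↦ CC
    B ↦ BCA
    C ↦ B

A->CC, B->BCA, C->B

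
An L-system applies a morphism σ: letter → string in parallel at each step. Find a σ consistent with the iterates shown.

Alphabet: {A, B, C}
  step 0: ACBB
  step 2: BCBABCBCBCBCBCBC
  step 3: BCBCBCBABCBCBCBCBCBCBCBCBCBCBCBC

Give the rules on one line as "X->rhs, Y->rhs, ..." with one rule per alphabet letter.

  step 2 ⇒ step 3: BCBABCBCBCBCBCBC ⇒ BC·BC·BC·BA·BC·BC·BC·BC·BC·BC·BC·BC·BC·BC·BC·BC
    A ↦ BA
    B ↦ BC
    C ↦ BC

A->BA, B->BC, C->BC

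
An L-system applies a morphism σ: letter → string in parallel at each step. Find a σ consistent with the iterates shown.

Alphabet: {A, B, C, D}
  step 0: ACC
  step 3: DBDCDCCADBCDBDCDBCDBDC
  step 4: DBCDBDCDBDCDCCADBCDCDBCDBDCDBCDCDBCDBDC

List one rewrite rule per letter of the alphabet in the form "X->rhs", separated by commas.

A->CA, B->C, C->DC, D->DB

  step 3 ⇒ step 4: DBDCDCCADBCDBDCDBCDBDC ⇒ DB·C·DB·DC·DB·DC·DC·CA·DB·C·DC·DB·C·DB·DC·DB·C·DC·DB·C·DB·DC
    A ↦ CA
    B ↦ C
    C ↦ DC
    D ↦ DB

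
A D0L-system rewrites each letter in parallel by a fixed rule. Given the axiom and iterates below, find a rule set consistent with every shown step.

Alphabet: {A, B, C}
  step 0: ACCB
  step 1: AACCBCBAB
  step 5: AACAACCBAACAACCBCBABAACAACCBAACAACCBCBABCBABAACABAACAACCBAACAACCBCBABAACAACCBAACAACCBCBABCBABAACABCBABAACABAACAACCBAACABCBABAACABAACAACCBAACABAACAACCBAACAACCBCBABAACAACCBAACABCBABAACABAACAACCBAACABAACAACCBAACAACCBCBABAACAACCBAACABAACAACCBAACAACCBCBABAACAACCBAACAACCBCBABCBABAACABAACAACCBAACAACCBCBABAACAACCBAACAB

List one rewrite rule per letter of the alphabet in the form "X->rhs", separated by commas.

  step 0 ⇒ step 1: ACCB ⇒ AAC·CB·CB·AB
    A ↦ AAC
    B ↦ AB
    C ↦ CB

A->AAC, B->AB, C->CB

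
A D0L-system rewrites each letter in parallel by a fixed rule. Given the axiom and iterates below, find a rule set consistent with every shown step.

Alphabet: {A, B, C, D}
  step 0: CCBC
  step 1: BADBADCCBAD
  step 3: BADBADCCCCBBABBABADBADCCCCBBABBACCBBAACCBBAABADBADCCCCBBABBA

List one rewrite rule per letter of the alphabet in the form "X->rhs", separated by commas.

A->BBA, B->CC, C->BAD, D->A

  step 0 ⇒ step 1: CCBC ⇒ BAD·BAD·CC·BAD
    B ↦ CC
    C ↦ BAD
    A ↦ BBA  (constrained at step 1)
    D ↦ A  (constrained at step 1)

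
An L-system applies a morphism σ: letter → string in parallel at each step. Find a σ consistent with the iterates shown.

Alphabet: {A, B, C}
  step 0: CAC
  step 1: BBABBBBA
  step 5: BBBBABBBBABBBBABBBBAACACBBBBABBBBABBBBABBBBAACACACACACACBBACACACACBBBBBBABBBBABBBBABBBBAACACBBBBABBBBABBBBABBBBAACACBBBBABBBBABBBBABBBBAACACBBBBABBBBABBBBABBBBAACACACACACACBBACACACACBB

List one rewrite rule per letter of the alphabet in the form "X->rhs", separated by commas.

A->BB, B->AC, C->BBA

  step 0 ⇒ step 1: CAC ⇒ BBA·BB·BBA
    A ↦ BB
    C ↦ BBA
    B ↦ AC  (constrained at step 1)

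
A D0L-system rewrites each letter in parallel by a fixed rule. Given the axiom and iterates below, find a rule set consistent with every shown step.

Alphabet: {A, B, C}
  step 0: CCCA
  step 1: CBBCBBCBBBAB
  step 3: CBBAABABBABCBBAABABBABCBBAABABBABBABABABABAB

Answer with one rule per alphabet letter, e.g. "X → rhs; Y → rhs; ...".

A->BAB, B->A, C->CBB

  step 0 ⇒ step 1: CCCA ⇒ CBB·CBB·CBB·BAB
    A ↦ BAB
    C ↦ CBB
    B ↦ A  (constrained at step 1)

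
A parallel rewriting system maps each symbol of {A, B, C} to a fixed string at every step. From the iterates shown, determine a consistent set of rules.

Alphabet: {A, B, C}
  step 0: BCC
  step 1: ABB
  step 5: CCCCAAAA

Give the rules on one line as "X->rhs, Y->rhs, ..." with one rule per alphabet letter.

A->CC, B->A, C->B

  step 0 ⇒ step 1: BCC ⇒ A·B·B
    B ↦ A
    C ↦ B
    A ↦ CC  (constrained at step 1)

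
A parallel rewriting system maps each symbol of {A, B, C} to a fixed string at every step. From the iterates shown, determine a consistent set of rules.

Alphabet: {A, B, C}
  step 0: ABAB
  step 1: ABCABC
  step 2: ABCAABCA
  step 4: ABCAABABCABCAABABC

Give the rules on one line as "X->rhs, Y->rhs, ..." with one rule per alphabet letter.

A->AB, B->C, C->A

  step 1 ⇒ step 2: ABCABC ⇒ AB·C·A·AB·C·A
    A ↦ AB
    B ↦ C
    C ↦ A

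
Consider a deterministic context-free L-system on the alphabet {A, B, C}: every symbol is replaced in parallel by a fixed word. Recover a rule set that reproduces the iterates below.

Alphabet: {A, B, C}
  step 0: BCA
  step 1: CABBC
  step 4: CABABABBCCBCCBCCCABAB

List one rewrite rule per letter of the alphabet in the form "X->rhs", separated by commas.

  step 0 ⇒ step 1: BCA ⇒ C·AB·BC
    A ↦ BC
    B ↦ C
    C ↦ AB

A->BC, B->C, C->AB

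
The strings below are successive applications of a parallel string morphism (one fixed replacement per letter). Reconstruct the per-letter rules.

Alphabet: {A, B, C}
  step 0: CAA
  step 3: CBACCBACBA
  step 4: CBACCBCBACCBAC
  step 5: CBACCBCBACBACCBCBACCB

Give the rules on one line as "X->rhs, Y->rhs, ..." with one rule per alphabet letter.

A->C, B->A, C->CB

  step 4 ⇒ step 5: CBACCBCBACCBAC ⇒ CB·A·C·CB·CB·A·CB·A·C·CB·CB·A·C·CB
    A ↦ C
    B ↦ A
    C ↦ CB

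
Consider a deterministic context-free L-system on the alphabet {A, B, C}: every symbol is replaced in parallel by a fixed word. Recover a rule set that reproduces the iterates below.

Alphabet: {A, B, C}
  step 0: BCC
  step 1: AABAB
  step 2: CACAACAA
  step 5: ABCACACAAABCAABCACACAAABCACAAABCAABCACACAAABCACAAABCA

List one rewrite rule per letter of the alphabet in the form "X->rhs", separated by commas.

A->CA, B->A, C->AB

  step 1 ⇒ step 2: AABAB ⇒ CA·CA·A·CA·A
    A ↦ CA
    B ↦ A
  step 0 ⇒ step 1: BCC ⇒ A·AB·AB
    C ↦ AB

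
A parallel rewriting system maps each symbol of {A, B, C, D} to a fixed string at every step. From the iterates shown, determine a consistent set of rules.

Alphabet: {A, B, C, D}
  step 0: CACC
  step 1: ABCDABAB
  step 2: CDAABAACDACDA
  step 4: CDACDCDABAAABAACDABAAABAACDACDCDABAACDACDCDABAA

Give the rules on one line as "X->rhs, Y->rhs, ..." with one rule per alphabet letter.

A->CD, B->A, C->AB, D->AA

  step 1 ⇒ step 2: ABCDABAB ⇒ CD·A·AB·AA·CD·A·CD·A
    A ↦ CD
    B ↦ A
    C ↦ AB
    D ↦ AA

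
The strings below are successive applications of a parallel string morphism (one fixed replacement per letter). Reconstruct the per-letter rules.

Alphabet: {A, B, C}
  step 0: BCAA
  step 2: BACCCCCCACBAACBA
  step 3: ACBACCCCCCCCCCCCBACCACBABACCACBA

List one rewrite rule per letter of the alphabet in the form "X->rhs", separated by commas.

A->BA, B->AC, C->CC

  step 2 ⇒ step 3: BACCCCCCACBAACBA ⇒ AC·BA·CC·CC·CC·CC·CC·CC·BA·CC·AC·BA·BA·CC·AC·BA
    A ↦ BA
    B ↦ AC
    C ↦ CC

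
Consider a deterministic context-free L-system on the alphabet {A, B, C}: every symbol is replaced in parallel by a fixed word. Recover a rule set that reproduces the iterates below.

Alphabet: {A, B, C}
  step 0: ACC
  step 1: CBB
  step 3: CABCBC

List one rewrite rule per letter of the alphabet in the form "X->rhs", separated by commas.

A->C, B->CA, C->B

  step 0 ⇒ step 1: ACC ⇒ C·B·B
    A ↦ C
    C ↦ B
    B ↦ CA  (constrained at step 1)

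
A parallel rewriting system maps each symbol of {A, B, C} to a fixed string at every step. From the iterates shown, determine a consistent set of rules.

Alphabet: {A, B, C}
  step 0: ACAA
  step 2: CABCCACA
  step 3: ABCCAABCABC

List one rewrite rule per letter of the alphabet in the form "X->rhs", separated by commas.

  step 2 ⇒ step 3: CABCCACA ⇒ A·BC·C·A·A·BC·A·BC
    A ↦ BC
    B ↦ C
    C ↦ A

A->BC, B->C, C->A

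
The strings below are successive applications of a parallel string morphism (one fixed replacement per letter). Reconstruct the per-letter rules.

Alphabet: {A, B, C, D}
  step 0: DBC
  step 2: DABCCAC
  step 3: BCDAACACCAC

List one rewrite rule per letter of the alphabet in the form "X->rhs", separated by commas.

  step 2 ⇒ step 3: DABCCAC ⇒ B·C·DA·AC·AC·C·AC
    A ↦ C
    B ↦ DA
    C ↦ AC
    D ↦ B

A->C, B->DA, C->AC, D->B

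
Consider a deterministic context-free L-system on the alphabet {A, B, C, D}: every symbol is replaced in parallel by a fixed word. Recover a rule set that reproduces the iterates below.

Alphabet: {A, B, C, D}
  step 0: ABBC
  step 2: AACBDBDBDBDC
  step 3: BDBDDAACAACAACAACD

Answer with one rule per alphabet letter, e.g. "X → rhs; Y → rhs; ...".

A->BD, B->AA, C->D, D->C

  step 2 ⇒ step 3: AACBDBDBDBDC ⇒ BD·BD·D·AA·C·AA·C·AA·C·AA·C·D
    A ↦ BD
    B ↦ AA
    C ↦ D
    D ↦ C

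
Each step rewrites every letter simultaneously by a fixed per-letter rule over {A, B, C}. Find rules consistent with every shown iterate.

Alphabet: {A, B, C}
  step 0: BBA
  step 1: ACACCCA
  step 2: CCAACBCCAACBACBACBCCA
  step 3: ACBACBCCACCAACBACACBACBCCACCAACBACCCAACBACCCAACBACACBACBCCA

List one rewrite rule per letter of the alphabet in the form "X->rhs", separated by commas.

A->CCA, B->AC, C->ACB

  step 2 ⇒ step 3: CCAACBCCAACBACBACBCCA ⇒ ACB·ACB·CCA·CCA·ACB·AC·ACB·ACB·CCA·CCA·ACB·AC·CCA·ACB·AC·CCA·ACB·AC·ACB·ACB·CCA
    A ↦ CCA
    B ↦ AC
    C ↦ ACB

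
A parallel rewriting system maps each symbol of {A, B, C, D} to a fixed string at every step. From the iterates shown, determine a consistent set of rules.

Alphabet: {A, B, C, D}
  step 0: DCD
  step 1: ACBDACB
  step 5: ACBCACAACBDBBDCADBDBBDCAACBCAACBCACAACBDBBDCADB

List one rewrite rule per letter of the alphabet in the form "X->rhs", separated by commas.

A->B, B->CA, C->D, D->ACB

  step 0 ⇒ step 1: DCD ⇒ ACB·D·ACB
    C ↦ D
    D ↦ ACB
    A ↦ B  (constrained at step 1)
    B ↦ CA  (constrained at step 1)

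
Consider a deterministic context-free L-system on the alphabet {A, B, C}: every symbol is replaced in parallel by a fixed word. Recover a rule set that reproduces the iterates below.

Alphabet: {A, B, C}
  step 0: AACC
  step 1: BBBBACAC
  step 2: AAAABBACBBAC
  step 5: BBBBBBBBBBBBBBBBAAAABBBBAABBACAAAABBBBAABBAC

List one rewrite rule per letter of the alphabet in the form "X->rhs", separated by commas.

  step 1 ⇒ step 2: BBBBACAC ⇒ A·A·A·A·BB·AC·BB·AC
    A ↦ BB
    B ↦ A
    C ↦ AC

A->BB, B->A, C->AC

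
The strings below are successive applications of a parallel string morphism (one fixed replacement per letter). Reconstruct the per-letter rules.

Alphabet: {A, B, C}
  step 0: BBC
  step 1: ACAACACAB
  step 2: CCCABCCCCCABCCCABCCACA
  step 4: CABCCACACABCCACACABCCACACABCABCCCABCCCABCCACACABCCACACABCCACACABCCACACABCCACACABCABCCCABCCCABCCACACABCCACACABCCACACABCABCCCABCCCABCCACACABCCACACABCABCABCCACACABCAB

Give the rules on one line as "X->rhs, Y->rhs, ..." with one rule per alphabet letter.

  step 1 ⇒ step 2: ACAACACAB ⇒ CC·CAB·CC·CC·CAB·CC·CAB·CC·ACA
    A ↦ CC
    B ↦ ACA
    C ↦ CAB

A->CC, B->ACA, C->CAB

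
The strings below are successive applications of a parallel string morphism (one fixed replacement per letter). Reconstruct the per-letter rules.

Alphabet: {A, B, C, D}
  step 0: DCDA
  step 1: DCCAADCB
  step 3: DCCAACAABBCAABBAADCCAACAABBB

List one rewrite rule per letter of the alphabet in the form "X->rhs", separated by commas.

A->B, B->A, C->CAA, D->DC

  step 0 ⇒ step 1: DCDA ⇒ DC·CAA·DC·B
    A ↦ B
    C ↦ CAA
    D ↦ DC
    B ↦ A  (constrained at step 1)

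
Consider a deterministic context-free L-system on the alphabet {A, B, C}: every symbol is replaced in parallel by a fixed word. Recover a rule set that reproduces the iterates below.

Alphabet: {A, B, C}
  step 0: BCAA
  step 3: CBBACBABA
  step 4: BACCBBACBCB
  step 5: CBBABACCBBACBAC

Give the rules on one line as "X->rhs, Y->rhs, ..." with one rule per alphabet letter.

  step 4 ⇒ step 5: BACCBBACBCB ⇒ C·B·BA·BA·C·C·B·BA·C·BA·C
    A ↦ B
    B ↦ C
    C ↦ BA

A->B, B->C, C->BA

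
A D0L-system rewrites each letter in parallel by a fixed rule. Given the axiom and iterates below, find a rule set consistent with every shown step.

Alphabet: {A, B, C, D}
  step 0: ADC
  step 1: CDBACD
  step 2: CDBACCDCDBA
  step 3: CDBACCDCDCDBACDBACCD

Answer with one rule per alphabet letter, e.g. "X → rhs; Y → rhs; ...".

A->CD, B->C, C->CD, D->BA

  step 2 ⇒ step 3: CDBACCDCDBA ⇒ CD·BA·C·CD·CD·CD·BA·CD·BA·C·CD
    A ↦ CD
    B ↦ C
    C ↦ CD
    D ↦ BA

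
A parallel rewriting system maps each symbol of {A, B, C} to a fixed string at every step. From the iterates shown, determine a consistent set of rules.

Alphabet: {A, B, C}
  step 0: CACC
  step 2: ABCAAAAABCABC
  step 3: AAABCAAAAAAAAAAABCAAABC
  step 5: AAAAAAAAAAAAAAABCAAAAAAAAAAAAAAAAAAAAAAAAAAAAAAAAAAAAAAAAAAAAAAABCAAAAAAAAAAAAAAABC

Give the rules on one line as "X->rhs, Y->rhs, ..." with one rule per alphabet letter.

  step 2 ⇒ step 3: ABCAAAAABCABC ⇒ AA·A·BC·AA·AA·AA·AA·AA·A·BC·AA·A·BC
    A ↦ AA
    B ↦ A
    C ↦ BC

A->AA, B->A, C->BC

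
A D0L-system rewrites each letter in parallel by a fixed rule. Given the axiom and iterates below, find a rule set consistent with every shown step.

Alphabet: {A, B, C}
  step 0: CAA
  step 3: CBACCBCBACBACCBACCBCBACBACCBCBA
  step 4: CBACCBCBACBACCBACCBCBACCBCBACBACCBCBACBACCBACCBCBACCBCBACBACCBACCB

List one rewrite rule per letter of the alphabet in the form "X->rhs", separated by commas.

A->CB, B->C, C->CBA

  step 3 ⇒ step 4: CBACCBCBACBACCBACCBCBACBACCBCBA ⇒ CBA·C·CB·CBA·CBA·C·CBA·C·CB·CBA·C·CB·CBA·CBA·C·CB·CBA·CBA·C·CBA·C·CB·CBA·C·CB·CBA·CBA·C·CBA·C·CB
    A ↦ CB
    B ↦ C
    C ↦ CBA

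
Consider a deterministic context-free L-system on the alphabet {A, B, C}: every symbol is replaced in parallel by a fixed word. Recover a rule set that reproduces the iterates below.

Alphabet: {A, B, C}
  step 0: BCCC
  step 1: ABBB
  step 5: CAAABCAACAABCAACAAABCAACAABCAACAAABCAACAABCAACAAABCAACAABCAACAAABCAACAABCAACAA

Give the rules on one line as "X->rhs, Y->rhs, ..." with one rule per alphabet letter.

  step 0 ⇒ step 1: BCCC ⇒ A·B·B·B
    B ↦ A
    C ↦ B
    A ↦ CAA  (constrained at step 1)

A->CAA, B->A, C->B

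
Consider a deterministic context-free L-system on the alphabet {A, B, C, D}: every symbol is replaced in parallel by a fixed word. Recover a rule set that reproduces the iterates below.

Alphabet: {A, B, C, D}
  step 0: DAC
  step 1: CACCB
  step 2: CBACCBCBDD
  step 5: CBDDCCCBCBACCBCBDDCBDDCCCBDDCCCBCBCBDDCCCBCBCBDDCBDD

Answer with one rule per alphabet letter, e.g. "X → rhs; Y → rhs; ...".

  step 1 ⇒ step 2: CACCB ⇒ CB·AC·CB·CB·DD
    A ↦ AC
    B ↦ DD
    C ↦ CB
  step 0 ⇒ step 1: DAC ⇒ C·AC·CB
    D ↦ C

A->AC, B->DD, C->CB, D->C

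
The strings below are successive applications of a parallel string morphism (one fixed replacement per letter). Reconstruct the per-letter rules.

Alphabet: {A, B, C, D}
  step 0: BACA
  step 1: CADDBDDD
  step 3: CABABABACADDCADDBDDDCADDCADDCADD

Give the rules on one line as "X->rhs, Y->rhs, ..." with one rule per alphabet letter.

A->DD, B->CA, C->BD, D->BA

  step 0 ⇒ step 1: BACA ⇒ CA·DD·BD·DD
    A ↦ DD
    B ↦ CA
    C ↦ BD
    D ↦ BA  (constrained at step 1)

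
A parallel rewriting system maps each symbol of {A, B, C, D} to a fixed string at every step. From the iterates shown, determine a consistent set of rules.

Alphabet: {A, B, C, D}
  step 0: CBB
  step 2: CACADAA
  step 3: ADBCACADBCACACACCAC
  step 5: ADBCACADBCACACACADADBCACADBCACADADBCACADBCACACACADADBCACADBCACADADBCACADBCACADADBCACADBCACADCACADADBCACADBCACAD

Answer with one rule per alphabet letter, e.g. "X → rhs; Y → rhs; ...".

  step 2 ⇒ step 3: CACADAA ⇒ ADB·CAC·ADB·CAC·A·CAC·CAC
    A ↦ CAC
    C ↦ ADB
    D ↦ A
    B ↦ D  (constrained at step 0)

A->CAC, B->D, C->ADB, D->A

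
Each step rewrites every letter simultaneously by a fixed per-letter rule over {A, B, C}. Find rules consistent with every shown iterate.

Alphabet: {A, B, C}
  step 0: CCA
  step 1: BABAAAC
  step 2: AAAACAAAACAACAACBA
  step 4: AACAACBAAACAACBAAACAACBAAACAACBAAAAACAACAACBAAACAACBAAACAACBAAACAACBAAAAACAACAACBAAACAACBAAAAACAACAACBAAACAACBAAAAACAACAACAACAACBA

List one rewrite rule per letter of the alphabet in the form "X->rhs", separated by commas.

  step 1 ⇒ step 2: BABAAAC ⇒ AA·AAC·AA·AAC·AAC·AAC·BA
    A ↦ AAC
    B ↦ AA
    C ↦ BA

A->AAC, B->AA, C->BA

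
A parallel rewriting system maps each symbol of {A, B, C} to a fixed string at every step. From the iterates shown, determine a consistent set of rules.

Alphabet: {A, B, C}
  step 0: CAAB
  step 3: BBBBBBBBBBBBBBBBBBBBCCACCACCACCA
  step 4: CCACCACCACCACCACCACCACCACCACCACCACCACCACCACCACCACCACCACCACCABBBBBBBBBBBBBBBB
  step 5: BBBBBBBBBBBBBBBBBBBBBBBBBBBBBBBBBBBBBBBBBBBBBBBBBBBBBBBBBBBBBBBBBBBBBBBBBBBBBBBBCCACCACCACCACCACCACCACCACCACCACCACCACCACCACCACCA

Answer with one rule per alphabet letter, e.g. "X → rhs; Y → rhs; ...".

A->BB, B->CCA, C->B

  step 4 ⇒ step 5: CCACCACCACCACCACCACCACCACCACCACCACCACCACCACCACCACCACCACCACCABBBBBBBBBBBBBBBB ⇒ B·B·BB·B·B·BB·B·B·BB·B·B·BB·B·B·BB·B·B·BB·B·B·BB·B·B·BB·B·B·BB·B·B·BB·B·B·BB·B·B·BB·B·B·BB·B·B·BB·B·B·BB·B·B·BB·B·B·BB·B·B·BB·B·B·BB·B·B·BB·CCA·CCA·CCA·CCA·CCA·CCA·CCA·CCA·CCA·CCA·CCA·CCA·CCA·CCA·CCA·CCA
    A ↦ BB
    B ↦ CCA
    C ↦ B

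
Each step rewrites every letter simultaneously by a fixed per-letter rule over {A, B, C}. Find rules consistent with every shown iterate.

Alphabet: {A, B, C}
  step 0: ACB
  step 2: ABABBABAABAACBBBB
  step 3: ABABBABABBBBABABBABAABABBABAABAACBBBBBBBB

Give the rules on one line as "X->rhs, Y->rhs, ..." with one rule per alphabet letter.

  step 2 ⇒ step 3: ABABBABAABAACBBBB ⇒ ABA·BB·ABA·BB·BB·ABA·BB·ABA·ABA·BB·ABA·ABA·AC·BB·BB·BB·BB
    A ↦ ABA
    B ↦ BB
    C ↦ AC

A->ABA, B->BB, C->AC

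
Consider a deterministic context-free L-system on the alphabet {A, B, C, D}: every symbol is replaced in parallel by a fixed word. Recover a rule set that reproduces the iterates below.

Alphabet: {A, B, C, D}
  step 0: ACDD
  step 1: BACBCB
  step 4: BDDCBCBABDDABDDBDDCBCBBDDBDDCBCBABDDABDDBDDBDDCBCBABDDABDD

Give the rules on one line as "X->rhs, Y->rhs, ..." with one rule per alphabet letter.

A->B, B->BDD, C->A, D->CB

  step 0 ⇒ step 1: ACDD ⇒ B·A·CB·CB
    A ↦ B
    C ↦ A
    D ↦ CB
    B ↦ BDD  (constrained at step 1)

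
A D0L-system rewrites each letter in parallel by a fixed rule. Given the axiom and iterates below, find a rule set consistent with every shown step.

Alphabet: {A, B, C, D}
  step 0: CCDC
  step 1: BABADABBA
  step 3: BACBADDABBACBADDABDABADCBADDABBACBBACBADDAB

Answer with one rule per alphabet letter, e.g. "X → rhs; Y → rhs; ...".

A->AD, B->CB, C->BA, D->DAB

  step 0 ⇒ step 1: CCDC ⇒ BA·BA·DAB·BA
    C ↦ BA
    D ↦ DAB
    A ↦ AD  (constrained at step 1)
    B ↦ CB  (constrained at step 1)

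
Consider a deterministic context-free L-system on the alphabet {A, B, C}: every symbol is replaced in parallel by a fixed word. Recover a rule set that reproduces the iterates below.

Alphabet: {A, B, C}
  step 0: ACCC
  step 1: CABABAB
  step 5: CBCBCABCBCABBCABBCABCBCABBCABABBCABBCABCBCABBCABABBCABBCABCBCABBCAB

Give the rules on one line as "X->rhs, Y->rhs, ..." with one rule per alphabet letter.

A->C, B->BC, C->AB

  step 0 ⇒ step 1: ACCC ⇒ C·AB·AB·AB
    A ↦ C
    C ↦ AB
    B ↦ BC  (constrained at step 1)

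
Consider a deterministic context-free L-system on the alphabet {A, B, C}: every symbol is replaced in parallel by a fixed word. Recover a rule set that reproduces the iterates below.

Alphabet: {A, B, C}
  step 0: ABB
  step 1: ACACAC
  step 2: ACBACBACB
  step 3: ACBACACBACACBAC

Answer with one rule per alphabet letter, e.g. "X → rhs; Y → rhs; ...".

A->AC, B->AC, C->B

  step 2 ⇒ step 3: ACBACBACB ⇒ AC·B·AC·AC·B·AC·AC·B·AC
    A ↦ AC
    B ↦ AC
    C ↦ B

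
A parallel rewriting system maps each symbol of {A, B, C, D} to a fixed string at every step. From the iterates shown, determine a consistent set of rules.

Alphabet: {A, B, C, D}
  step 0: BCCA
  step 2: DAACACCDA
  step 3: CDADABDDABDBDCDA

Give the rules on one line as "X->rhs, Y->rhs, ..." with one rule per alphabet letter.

A->DA, B->A, C->BD, D->C

  step 2 ⇒ step 3: DAACACCDA ⇒ C·DA·DA·BD·DA·BD·BD·C·DA
    A ↦ DA
    C ↦ BD
    D ↦ C
    B ↦ A  (constrained at step 0)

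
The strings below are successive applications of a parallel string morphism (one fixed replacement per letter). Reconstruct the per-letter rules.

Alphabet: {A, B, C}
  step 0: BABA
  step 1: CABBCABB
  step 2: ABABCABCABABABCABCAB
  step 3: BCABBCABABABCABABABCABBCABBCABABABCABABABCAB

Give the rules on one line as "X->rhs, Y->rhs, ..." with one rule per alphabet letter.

A->B, B->CAB, C->ABA

  step 2 ⇒ step 3: ABABCABCABABABCABCAB ⇒ B·CAB·B·CAB·ABA·B·CAB·ABA·B·CAB·B·CAB·B·CAB·ABA·B·CAB·ABA·B·CAB
    A ↦ B
    B ↦ CAB
    C ↦ ABA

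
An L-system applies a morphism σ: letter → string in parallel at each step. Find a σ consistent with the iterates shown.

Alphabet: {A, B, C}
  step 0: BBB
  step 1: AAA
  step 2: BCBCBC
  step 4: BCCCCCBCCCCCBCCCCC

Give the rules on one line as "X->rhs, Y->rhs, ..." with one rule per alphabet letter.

A->BC, B->A, C->CC

  step 1 ⇒ step 2: AAA ⇒ BC·BC·BC
    A ↦ BC
  step 0 ⇒ step 1: BBB ⇒ A·A·A
    B ↦ A
    C ↦ CC  (constrained at step 2)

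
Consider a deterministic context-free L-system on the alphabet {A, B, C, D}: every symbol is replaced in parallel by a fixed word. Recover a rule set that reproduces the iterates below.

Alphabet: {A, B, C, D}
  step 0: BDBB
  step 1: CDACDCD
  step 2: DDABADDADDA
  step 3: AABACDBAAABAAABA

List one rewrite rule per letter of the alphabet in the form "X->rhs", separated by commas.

A->BA, B->CD, C->DD, D->A

  step 2 ⇒ step 3: DDABADDADDA ⇒ A·A·BA·CD·BA·A·A·BA·A·A·BA
    A ↦ BA
    B ↦ CD
    D ↦ A
  step 1 ⇒ step 2: CDACDCD ⇒ DD·A·BA·DD·A·DD·A
    C ↦ DD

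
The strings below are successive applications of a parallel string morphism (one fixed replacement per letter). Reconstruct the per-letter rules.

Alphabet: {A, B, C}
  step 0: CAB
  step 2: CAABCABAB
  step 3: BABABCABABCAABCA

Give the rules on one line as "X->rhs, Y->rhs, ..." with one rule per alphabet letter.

A->AB, B->CA, C->B

  step 2 ⇒ step 3: CAABCABAB ⇒ B·AB·AB·CA·B·AB·CA·AB·CA
    A ↦ AB
    B ↦ CA
    C ↦ B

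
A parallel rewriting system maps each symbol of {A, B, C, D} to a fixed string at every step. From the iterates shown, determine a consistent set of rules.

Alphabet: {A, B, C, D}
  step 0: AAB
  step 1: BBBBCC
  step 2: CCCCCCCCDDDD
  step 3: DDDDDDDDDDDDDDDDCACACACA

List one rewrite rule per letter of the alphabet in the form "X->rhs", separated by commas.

  step 2 ⇒ step 3: CCCCCCCCDDDD ⇒ DD·DD·DD·DD·DD·DD·DD·DD·CA·CA·CA·CA
    C ↦ DD
    D ↦ CA
  step 0 ⇒ step 1: AAB ⇒ BB·BB·CC
    A ↦ BB
  step 0 ⇒ step 1: AAB ⇒ BB·BB·CC
    B ↦ CC

A->BB, B->CC, C->DD, D->CA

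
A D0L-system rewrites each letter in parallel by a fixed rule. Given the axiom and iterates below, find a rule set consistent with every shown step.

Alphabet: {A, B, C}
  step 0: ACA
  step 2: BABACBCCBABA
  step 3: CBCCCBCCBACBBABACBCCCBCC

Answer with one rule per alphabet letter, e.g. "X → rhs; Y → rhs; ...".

  step 2 ⇒ step 3: BABACBCCBABA ⇒ CB·CC·CB·CC·BA·CB·BA·BA·CB·CC·CB·CC
    A ↦ CC
    B ↦ CB
    C ↦ BA

A->CC, B->CB, C->BA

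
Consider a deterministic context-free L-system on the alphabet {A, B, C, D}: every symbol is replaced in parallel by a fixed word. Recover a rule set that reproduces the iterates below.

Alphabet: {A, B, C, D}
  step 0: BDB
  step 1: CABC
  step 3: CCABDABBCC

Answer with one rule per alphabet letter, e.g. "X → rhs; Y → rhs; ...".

  step 0 ⇒ step 1: BDB ⇒ C·AB·C
    B ↦ C
    D ↦ AB
    A ↦ DA  (constrained at step 1)
    C ↦ BB  (constrained at step 1)

A->DA, B->C, C->BB, D->AB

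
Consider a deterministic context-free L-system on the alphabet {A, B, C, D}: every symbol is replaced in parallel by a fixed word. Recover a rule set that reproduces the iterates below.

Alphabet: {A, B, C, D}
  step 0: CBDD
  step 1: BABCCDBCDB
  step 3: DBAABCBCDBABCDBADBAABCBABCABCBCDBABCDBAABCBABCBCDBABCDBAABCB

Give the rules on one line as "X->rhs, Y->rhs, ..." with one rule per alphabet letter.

  step 0 ⇒ step 1: CBDD ⇒ B·ABC·CDB·CDB
    B ↦ ABC
    C ↦ B
    D ↦ CDB
    A ↦ DBA  (constrained at step 1)

A->DBA, B->ABC, C->B, D->CDB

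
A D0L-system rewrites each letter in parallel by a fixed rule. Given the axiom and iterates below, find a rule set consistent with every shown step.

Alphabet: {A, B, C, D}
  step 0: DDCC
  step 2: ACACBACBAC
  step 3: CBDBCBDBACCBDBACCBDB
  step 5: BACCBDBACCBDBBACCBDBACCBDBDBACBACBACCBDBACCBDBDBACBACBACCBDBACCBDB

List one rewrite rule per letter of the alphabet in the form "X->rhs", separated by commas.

A->CB, B->AC, C->DB, D->B

  step 2 ⇒ step 3: ACACBACBAC ⇒ CB·DB·CB·DB·AC·CB·DB·AC·CB·DB
    A ↦ CB
    B ↦ AC
    C ↦ DB
    D ↦ B  (constrained at step 0)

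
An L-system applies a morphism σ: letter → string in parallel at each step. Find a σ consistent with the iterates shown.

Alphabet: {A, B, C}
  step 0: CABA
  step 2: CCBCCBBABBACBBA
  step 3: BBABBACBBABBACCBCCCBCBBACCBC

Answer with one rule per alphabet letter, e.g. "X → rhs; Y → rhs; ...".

A->BC, B->C, C->BBA

  step 2 ⇒ step 3: CCBCCBBABBACBBA ⇒ BBA·BBA·C·BBA·BBA·C·C·BC·C·C·BC·BBA·C·C·BC
    A ↦ BC
    B ↦ C
    C ↦ BBA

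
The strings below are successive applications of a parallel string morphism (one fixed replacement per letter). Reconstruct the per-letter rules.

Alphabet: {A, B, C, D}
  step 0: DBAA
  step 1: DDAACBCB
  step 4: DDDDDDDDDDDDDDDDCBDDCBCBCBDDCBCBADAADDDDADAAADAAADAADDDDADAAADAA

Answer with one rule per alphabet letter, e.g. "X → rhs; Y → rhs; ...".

  step 0 ⇒ step 1: DBAA ⇒ DD·AA·CB·CB
    A ↦ CB
    B ↦ AA
    D ↦ DD
    C ↦ AD  (constrained at step 1)

A->CB, B->AA, C->AD, D->DD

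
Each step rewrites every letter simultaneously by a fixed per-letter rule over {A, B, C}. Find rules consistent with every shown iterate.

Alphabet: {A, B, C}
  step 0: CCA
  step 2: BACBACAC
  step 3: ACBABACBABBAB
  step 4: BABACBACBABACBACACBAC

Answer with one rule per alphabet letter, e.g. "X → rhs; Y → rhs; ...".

A->B, B->AC, C->AB

  step 3 ⇒ step 4: ACBABACBABBAB ⇒ B·AB·AC·B·AC·B·AB·AC·B·AC·AC·B·AC
    A ↦ B
    B ↦ AC
    C ↦ AB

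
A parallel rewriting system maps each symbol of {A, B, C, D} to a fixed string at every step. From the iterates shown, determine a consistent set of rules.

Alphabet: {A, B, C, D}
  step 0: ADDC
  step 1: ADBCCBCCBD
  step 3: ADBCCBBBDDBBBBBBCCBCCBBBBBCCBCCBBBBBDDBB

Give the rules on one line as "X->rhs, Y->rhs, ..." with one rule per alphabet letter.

A->ADB, B->BB, C->D, D->CCB

  step 0 ⇒ step 1: ADDC ⇒ ADB·CCB·CCB·D
    A ↦ ADB
    C ↦ D
    D ↦ CCB
    B ↦ BB  (constrained at step 1)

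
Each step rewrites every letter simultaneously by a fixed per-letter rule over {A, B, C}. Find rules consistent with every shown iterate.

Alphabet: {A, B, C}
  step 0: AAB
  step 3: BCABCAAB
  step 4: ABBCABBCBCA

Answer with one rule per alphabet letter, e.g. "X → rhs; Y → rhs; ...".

A->BC, B->A, C->B

  step 3 ⇒ step 4: BCABCAAB ⇒ A·B·BC·A·B·BC·BC·A
    A ↦ BC
    B ↦ A
    C ↦ B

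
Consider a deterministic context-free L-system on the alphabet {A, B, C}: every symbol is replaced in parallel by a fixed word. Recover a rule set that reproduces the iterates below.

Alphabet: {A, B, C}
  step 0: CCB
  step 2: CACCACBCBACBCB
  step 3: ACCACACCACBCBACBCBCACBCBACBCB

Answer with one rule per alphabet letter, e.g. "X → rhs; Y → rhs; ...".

A->C, B->BCB, C->AC

  step 2 ⇒ step 3: CACCACBCBACBCB ⇒ AC·C·AC·AC·C·AC·BCB·AC·BCB·C·AC·BCB·AC·BCB
    A ↦ C
    B ↦ BCB
    C ↦ AC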